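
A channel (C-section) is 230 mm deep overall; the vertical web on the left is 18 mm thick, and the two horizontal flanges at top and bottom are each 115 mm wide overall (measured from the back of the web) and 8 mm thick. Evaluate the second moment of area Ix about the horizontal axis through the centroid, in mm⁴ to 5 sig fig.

Split into non-overlapping primitives; take the origin at the lower-left of the bounding box.
Web: 18 × 230, A = 4 140 mm², y = 115 mm, Ī = 18 250 500 mm⁴.
Top flange (beyond web): 97 × 8, A = 776 mm², y = 226 mm, Ī = 4138.667 mm⁴.
Bottom flange (beyond web): 97 × 8, A = 776 mm², y = 4 mm, Ī = 4138.667 mm⁴.
By symmetry the centroid is at mid-height, ȳ = 115 mm.
Transfer each piece to the horizontal axis through the centroid using Ī + A·d² with d = y − 115:
  web: d = 0 mm → contributes +18 250 500 mm⁴
  top flange (beyond web): d = 111 mm → contributes +9 565 235 mm⁴
  bottom flange (beyond web): d = -111 mm → contributes +9 565 235 mm⁴
Total I = 37 380 969 mm⁴.

Ix ≈ 3.7381 × 10⁷ mm⁴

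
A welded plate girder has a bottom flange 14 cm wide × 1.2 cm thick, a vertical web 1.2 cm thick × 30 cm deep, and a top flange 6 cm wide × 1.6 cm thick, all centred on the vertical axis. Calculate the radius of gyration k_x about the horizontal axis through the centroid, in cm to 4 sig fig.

k_x ≈ 12.01 cm

Treat the section as a set of non-overlapping primitives; coordinates are from the bounding-box lower-left.
Bottom plate: 14 × 1.2, A = 16.8 cm², y = 0.6 cm, Ī = 2.016 cm⁴.
Web plate: 1.2 × 30, A = 36 cm², y = 16.2 cm, Ī = 2 700 cm⁴.
Top plate: 6 × 1.6, A = 9.6 cm², y = 32 cm, Ī = 2.048 cm⁴.
Centroid: ȳ = ΣA·y / ΣA = 14.4308 cm.
Transfer each piece to the horizontal axis through the centroid using Ī + A·d² with d = y − 14.4308:
  bottom plate: d = -13.8308 cm → contributes +3215.69 cm⁴
  web plate: d = 1.76923 cm → contributes +2812.69 cm⁴
  top plate: d = 17.5692 cm → contributes +2965.36 cm⁴
Total I = 8993.73 cm⁴.
Radius of gyration: k = √(I/A) = √(8993.73 / 62.4) = 12.0054 cm.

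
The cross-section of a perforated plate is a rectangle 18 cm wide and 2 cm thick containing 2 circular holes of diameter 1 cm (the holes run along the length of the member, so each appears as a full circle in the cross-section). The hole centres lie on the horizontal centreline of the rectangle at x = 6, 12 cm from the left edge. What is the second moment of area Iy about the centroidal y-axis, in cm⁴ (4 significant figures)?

Iy ≈ 957.8 cm⁴

Break the section into simple shapes (no overlaps), measuring from the bottom-left corner of the bounding box.
Plate: 18 × 2, A = 36 cm², x = 9 cm, Ī = 972 cm⁴.
Hole 1 (subtracted): ⌀1, A = 0.785398 cm², x = 6 cm, Ī = 0.0490874 cm⁴.
Hole 2 (subtracted): ⌀1, A = 0.785398 cm², x = 12 cm, Ī = 0.0490874 cm⁴.
By symmetry the centroid is at mid-width, x̄ = 9 cm.
Transfer each piece to the centroidal y-axis using Ī + A·d² with d = x − 9:
  plate: d = 0 cm → contributes +972 cm⁴
  hole 1: d = -3 cm → contributes −7.11767 cm⁴
  hole 2: d = 3 cm → contributes −7.11767 cm⁴
Total I = 957.765 cm⁴.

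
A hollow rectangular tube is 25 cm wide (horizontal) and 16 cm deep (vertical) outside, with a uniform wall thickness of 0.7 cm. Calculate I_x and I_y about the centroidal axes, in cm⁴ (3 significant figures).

Break the section into simple shapes (no overlaps), measuring from the bottom-left corner of the bounding box.
Outer rectangle: 25 × 16, A = 400 cm², y = 8 cm, Ī = 8533.3 cm⁴.
Inner void (subtracted): 23.6 × 14.6, A = 344.56 cm², y = 8 cm, Ī = 6120.5 cm⁴.
By symmetry the centroid is at mid-height, ȳ = 8 cm.
All pieces are centred on the centroidal x-axis, so I = ΣĪ (holes subtracted) = 2412.8 cm⁴.
Repeating about the centroidal y-axis gives I_y = 4841.2 cm⁴.

I_x ≈ 2410 cm⁴, I_y ≈ 4840 cm⁴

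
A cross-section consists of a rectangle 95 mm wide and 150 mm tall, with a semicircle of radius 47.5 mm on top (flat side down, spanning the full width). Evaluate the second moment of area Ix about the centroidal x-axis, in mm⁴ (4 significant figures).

Decompose the section into non-overlapping parts with the origin at the bottom-left of its bounding rectangle.
Rectangular body: 95 × 150, A = 14 250 mm², y = 75 mm, Ī = 26 718 750 mm⁴.
Semicircular cap: semicircle r = 47.5, A = 3544.11 mm², y = 170.16 mm, Ī = 558 736 mm⁴.
Centroid: ȳ = ΣA·y / ΣA = 93.9532 mm.
Transfer each piece to the centroidal x-axis using Ī + A·d² with d = y − 93.9532:
  rectangular body: d = -18.9532 mm → contributes +31 837 713 mm⁴
  semicircular cap: d = 76.2064 mm → contributes +21 140 840 mm⁴
Total I = 52 978 553 mm⁴.

Ix ≈ 5.298 × 10⁷ mm⁴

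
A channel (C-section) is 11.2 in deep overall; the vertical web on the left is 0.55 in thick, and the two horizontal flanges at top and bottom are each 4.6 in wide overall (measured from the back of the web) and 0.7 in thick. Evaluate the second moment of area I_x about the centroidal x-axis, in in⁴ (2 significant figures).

Split into non-overlapping primitives; take the origin at the lower-left of the bounding box.
Web: 0.55 × 11.2, A = 6.16 in², y = 5.6 in, Ī = 64.39 in⁴.
Top flange (beyond web): 4.05 × 0.7, A = 2.835 in², y = 10.85 in, Ī = 0.1158 in⁴.
Bottom flange (beyond web): 4.05 × 0.7, A = 2.835 in², y = 0.35 in, Ī = 0.1158 in⁴.
By symmetry the centroid is at mid-height, ȳ = 5.6 in.
Transfer each piece to the centroidal x-axis using Ī + A·d² with d = y − 5.6:
  web: d = 0 in → contributes +64.39 in⁴
  top flange (beyond web): d = 5.25 in → contributes +78.26 in⁴
  bottom flange (beyond web): d = -5.25 in → contributes +78.26 in⁴
Total I = 220.9 in⁴.

I_x ≈ 220 in⁴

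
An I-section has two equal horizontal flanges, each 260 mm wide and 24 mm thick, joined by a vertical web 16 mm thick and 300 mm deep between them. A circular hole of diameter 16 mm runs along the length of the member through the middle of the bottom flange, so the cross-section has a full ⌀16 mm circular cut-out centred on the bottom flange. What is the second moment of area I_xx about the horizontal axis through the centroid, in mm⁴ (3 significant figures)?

Split into non-overlapping primitives; take the origin at the lower-left of the bounding box.
Bottom flange: 260 × 24, A = 6 240 mm², y = 12 mm, Ī = 299 520 mm⁴.
Web: 16 × 300, A = 4 800 mm², y = 174 mm, Ī = 36 000 000 mm⁴.
Top flange: 260 × 24, A = 6 240 mm², y = 336 mm, Ī = 299 520 mm⁴.
Hole (subtracted): ⌀16, A = 201.06 mm², y = 12 mm, Ī = 3 217 mm⁴.
Centroid: ȳ = ΣA·y / ΣA = 175.91 mm.
Transfer each piece to the horizontal axis through the centroid using Ī + A·d² with d = y − 175.91:
  bottom flange: d = -163.91 mm → contributes +167 940 568 mm⁴
  web: d = -1.9071 mm → contributes +36 017 459 mm⁴
  top flange: d = 160.09 mm → contributes +160 228 984 mm⁴
  hole: d = -163.91 mm → contributes −5 404 857 mm⁴
Total I = 358 782 154 mm⁴.

I_xx ≈ 3.59 × 10⁸ mm⁴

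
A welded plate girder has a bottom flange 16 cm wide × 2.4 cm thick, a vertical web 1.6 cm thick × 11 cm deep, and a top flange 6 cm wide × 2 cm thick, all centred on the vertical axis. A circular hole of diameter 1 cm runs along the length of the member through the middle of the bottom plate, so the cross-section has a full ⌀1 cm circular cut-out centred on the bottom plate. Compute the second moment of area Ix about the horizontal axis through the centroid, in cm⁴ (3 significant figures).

Ix ≈ 1940 cm⁴

Break the section into simple shapes (no overlaps), measuring from the bottom-left corner of the bounding box.
Bottom plate: 16 × 2.4, A = 38.4 cm², y = 1.2 cm, Ī = 18.432 cm⁴.
Web plate: 1.6 × 11, A = 17.6 cm², y = 7.9 cm, Ī = 177.47 cm⁴.
Top plate: 6 × 2, A = 12 cm², y = 14.4 cm, Ī = 4 cm⁴.
Hole (subtracted): ⌀1, A = 0.7854 cm², y = 1.2 cm, Ī = 0.049087 cm⁴.
Centroid: ȳ = ΣA·y / ΣA = 5.311 cm.
Transfer each piece to the horizontal axis through the centroid using Ī + A·d² with d = y − 5.311:
  bottom plate: d = -4.111 cm → contributes +667.41 cm⁴
  web plate: d = 2.589 cm → contributes +295.44 cm⁴
  top plate: d = 9.089 cm → contributes +995.32 cm⁴
  hole: d = -4.111 cm → contributes −13.323 cm⁴
Total I = 1944.8 cm⁴.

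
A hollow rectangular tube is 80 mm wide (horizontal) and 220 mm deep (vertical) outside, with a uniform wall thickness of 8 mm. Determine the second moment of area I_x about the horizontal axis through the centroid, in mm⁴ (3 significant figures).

I_x ≈ 2.57 × 10⁷ mm⁴

Break the section into simple shapes (no overlaps), measuring from the bottom-left corner of the bounding box.
Outer rectangle: 80 × 220, A = 17 600 mm², y = 110 mm, Ī = 70 986 667 mm⁴.
Inner void (subtracted): 64 × 204, A = 13 056 mm², y = 110 mm, Ī = 45 278 208 mm⁴.
By symmetry the centroid is at mid-height, ȳ = 110 mm.
All pieces are centred on the horizontal axis through the centroid, so I = ΣĪ (holes subtracted) = 25 708 459 mm⁴.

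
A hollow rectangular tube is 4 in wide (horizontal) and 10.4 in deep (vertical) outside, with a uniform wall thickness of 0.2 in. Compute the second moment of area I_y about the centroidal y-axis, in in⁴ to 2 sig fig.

I_y ≈ 17 in⁴

Decompose the section into non-overlapping parts with the origin at the bottom-left of its bounding rectangle.
Outer rectangle: 4 × 10.4, A = 41.6 in², x = 2 in, Ī = 55.47 in⁴.
Inner void (subtracted): 3.6 × 10, A = 36 in², x = 2 in, Ī = 38.88 in⁴.
By symmetry the centroid is at mid-width, x̄ = 2 in.
All pieces are centred on the centroidal y-axis, so I = ΣĪ (holes subtracted) = 16.59 in⁴.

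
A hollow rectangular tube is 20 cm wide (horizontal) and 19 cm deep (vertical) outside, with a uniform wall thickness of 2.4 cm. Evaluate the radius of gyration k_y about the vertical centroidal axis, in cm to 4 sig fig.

Split into non-overlapping primitives; take the origin at the lower-left of the bounding box.
Outer rectangle: 20 × 19, A = 380 cm², x = 10 cm, Ī = 12666.7 cm⁴.
Inner void (subtracted): 15.2 × 14.2, A = 215.84 cm², x = 10 cm, Ī = 4155.64 cm⁴.
By symmetry the centroid is at mid-width, x̄ = 10 cm.
All pieces are centred on the vertical centroidal axis, so I = ΣĪ (holes subtracted) = 8511.03 cm⁴.
Radius of gyration: k = √(I/A) = √(8511.03 / 164.16) = 7.20041 cm.

k_y ≈ 7.200 cm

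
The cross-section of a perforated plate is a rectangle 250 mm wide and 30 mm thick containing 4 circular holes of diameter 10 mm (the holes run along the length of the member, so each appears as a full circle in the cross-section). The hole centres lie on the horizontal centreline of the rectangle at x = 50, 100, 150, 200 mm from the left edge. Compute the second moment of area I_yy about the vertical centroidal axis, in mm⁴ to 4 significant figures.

Break the section into simple shapes (no overlaps), measuring from the bottom-left corner of the bounding box.
Plate: 250 × 30, A = 7 500 mm², x = 125 mm, Ī = 39 062 500 mm⁴.
Hole 1 (subtracted): ⌀10, A = 78.5398 mm², x = 50 mm, Ī = 490.874 mm⁴.
Hole 2 (subtracted): ⌀10, A = 78.5398 mm², x = 100 mm, Ī = 490.874 mm⁴.
Hole 3 (subtracted): ⌀10, A = 78.5398 mm², x = 150 mm, Ī = 490.874 mm⁴.
Hole 4 (subtracted): ⌀10, A = 78.5398 mm², x = 200 mm, Ī = 490.874 mm⁴.
By symmetry the centroid is at mid-width, x̄ = 125 mm.
Transfer each piece to the vertical centroidal axis using Ī + A·d² with d = x − 125:
  plate: d = 0 mm → contributes +39 062 500 mm⁴
  hole 1: d = -75 mm → contributes −442 277 mm⁴
  hole 2: d = -25 mm → contributes −49578.3 mm⁴
  hole 3: d = 25 mm → contributes −49578.3 mm⁴
  hole 4: d = 75 mm → contributes −442 277 mm⁴
Total I = 38 078 789 mm⁴.

I_yy ≈ 3.808 × 10⁷ mm⁴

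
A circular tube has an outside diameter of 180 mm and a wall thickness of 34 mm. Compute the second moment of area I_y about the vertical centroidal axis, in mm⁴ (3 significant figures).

I_y ≈ 4.38 × 10⁷ mm⁴

Split into non-overlapping primitives; take the origin at the lower-left of the bounding box.
Outer circle: ⌀180, A = 25 447 mm², x = 90 mm, Ī = 51 529 974 mm⁴.
Bore (subtracted): ⌀112, A = 9 852 mm², x = 90 mm, Ī = 7 723 995 mm⁴.
By symmetry the centroid is at mid-width, x̄ = 90 mm.
All pieces are centred on the vertical centroidal axis, so I = ΣĪ (holes subtracted) = 43 805 978 mm⁴.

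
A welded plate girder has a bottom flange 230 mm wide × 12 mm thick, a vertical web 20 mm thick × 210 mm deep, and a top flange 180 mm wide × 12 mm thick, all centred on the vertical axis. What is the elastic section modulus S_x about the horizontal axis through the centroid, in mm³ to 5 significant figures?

S_x ≈ 6.0841 × 10⁵ mm³

Break the section into simple shapes (no overlaps), measuring from the bottom-left corner of the bounding box.
Bottom plate: 230 × 12, A = 2 760 mm², y = 6 mm, Ī = 33 120 mm⁴.
Web plate: 20 × 210, A = 4 200 mm², y = 117 mm, Ī = 15 435 000 mm⁴.
Top plate: 180 × 12, A = 2 160 mm², y = 228 mm, Ī = 25 920 mm⁴.
Centroid: ȳ = ΣA·y / ΣA = 109.6974 mm.
Transfer each piece to the horizontal axis through the centroid using Ī + A·d² with d = y − 109.6974:
  bottom plate: d = -103.6974 mm → contributes +29 711 798 mm⁴
  web plate: d = 7.302632 mm → contributes +15 658 979 mm⁴
  top plate: d = 118.3026 mm → contributes +30 256 227 mm⁴
Total I = 75 627 005 mm⁴.
Extreme fibre distance c = 124.3026 mm; S = I/c = 608410.3 mm³.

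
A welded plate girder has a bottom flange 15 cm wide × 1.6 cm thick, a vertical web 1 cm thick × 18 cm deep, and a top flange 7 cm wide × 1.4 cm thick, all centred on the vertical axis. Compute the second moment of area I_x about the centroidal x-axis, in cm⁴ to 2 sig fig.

I_x ≈ 3300 cm⁴

Treat the section as a set of non-overlapping primitives; coordinates are from the bounding-box lower-left.
Bottom plate: 15 × 1.6, A = 24 cm², y = 0.8 cm, Ī = 5.12 cm⁴.
Web plate: 1 × 18, A = 18 cm², y = 10.6 cm, Ī = 486 cm⁴.
Top plate: 7 × 1.4, A = 9.8 cm², y = 20.3 cm, Ī = 1.601 cm⁴.
Centroid: ȳ = ΣA·y / ΣA = 7.895 cm.
Transfer each piece to the centroidal x-axis using Ī + A·d² with d = y − 7.895:
  bottom plate: d = -7.095 cm → contributes +1 213 cm⁴
  web plate: d = 2.705 cm → contributes +617.7 cm⁴
  top plate: d = 12.41 cm → contributes +1 510 cm⁴
Total I = 3 341 cm⁴.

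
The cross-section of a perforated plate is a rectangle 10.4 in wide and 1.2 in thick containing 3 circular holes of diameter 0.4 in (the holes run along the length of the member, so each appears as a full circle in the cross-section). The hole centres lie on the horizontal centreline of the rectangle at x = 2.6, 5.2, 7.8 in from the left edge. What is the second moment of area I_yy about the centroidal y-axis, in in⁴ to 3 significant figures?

I_yy ≈ 111 in⁴

Decompose the section into non-overlapping parts with the origin at the bottom-left of its bounding rectangle.
Plate: 10.4 × 1.2, A = 12.48 in², x = 5.2 in, Ī = 112.49 in⁴.
Hole 1 (subtracted): ⌀0.4, A = 0.12566 in², x = 2.6 in, Ī = 0.0012566 in⁴.
Hole 2 (subtracted): ⌀0.4, A = 0.12566 in², x = 5.2 in, Ī = 0.0012566 in⁴.
Hole 3 (subtracted): ⌀0.4, A = 0.12566 in², x = 7.8 in, Ī = 0.0012566 in⁴.
By symmetry the centroid is at mid-width, x̄ = 5.2 in.
Transfer each piece to the centroidal y-axis using Ī + A·d² with d = x − 5.2:
  plate: d = 0 in → contributes +112.49 in⁴
  hole 1: d = -2.6 in → contributes −0.85074 in⁴
  hole 2: d = 0 in → contributes −0.0012566 in⁴
  hole 3: d = 2.6 in → contributes −0.85074 in⁴
Total I = 110.78 in⁴.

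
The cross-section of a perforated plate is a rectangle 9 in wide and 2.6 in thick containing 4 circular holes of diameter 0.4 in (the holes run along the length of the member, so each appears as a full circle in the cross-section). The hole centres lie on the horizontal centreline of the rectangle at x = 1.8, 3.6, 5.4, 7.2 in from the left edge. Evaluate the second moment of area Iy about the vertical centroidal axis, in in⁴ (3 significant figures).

Treat the section as a set of non-overlapping primitives; coordinates are from the bounding-box lower-left.
Plate: 9 × 2.6, A = 23.4 in², x = 4.5 in, Ī = 157.95 in⁴.
Hole 1 (subtracted): ⌀0.4, A = 0.12566 in², x = 1.8 in, Ī = 0.0012566 in⁴.
Hole 2 (subtracted): ⌀0.4, A = 0.12566 in², x = 3.6 in, Ī = 0.0012566 in⁴.
Hole 3 (subtracted): ⌀0.4, A = 0.12566 in², x = 5.4 in, Ī = 0.0012566 in⁴.
Hole 4 (subtracted): ⌀0.4, A = 0.12566 in², x = 7.2 in, Ī = 0.0012566 in⁴.
By symmetry the centroid is at mid-width, x̄ = 4.5 in.
Transfer each piece to the vertical centroidal axis using Ī + A·d² with d = x − 4.5:
  plate: d = 0 in → contributes +157.95 in⁴
  hole 1: d = -2.7 in → contributes −0.91735 in⁴
  hole 2: d = -0.9 in → contributes −0.10304 in⁴
  hole 3: d = 0.9 in → contributes −0.10304 in⁴
  hole 4: d = 2.7 in → contributes −0.91735 in⁴
Total I = 155.91 in⁴.

Iy ≈ 156 in⁴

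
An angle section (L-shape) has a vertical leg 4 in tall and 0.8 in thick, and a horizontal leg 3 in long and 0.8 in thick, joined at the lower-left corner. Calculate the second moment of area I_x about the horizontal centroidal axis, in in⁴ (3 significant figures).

I_x ≈ 7.27 in⁴

Treat the section as a set of non-overlapping primitives; coordinates are from the bounding-box lower-left.
Vertical leg: 0.8 × 4, A = 3.2 in², y = 2 in, Ī = 4.2667 in⁴.
Horizontal leg (remainder): 2.2 × 0.8, A = 1.76 in², y = 0.4 in, Ī = 0.093867 in⁴.
Centroid: ȳ = ΣA·y / ΣA = 1.4323 in.
Transfer each piece to the horizontal centroidal axis using Ī + A·d² with d = y − 1.4323:
  vertical leg: d = 0.56774 in → contributes +5.2981 in⁴
  horizontal leg (remainder): d = -1.0323 in → contributes +1.9692 in⁴
Total I = 7.2674 in⁴.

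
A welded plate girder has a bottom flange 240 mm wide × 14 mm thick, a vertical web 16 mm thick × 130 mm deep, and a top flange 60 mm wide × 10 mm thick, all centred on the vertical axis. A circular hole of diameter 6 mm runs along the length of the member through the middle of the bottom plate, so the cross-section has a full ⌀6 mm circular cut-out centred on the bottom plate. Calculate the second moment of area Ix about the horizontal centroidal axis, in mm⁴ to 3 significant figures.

Decompose the section into non-overlapping parts with the origin at the bottom-left of its bounding rectangle.
Bottom plate: 240 × 14, A = 3 360 mm², y = 7 mm, Ī = 54 880 mm⁴.
Web plate: 16 × 130, A = 2 080 mm², y = 79 mm, Ī = 2 929 333 mm⁴.
Top plate: 60 × 10, A = 600 mm², y = 149 mm, Ī = 5 000 mm⁴.
Hole (subtracted): ⌀6, A = 28.274 mm², y = 7 mm, Ī = 63.617 mm⁴.
Centroid: ȳ = ΣA·y / ΣA = 46.084 mm.
Transfer each piece to the horizontal centroidal axis using Ī + A·d² with d = y − 46.084:
  bottom plate: d = -39.084 mm → contributes +5 187 379 mm⁴
  web plate: d = 32.916 mm → contributes +5 182 989 mm⁴
  top plate: d = 102.92 mm → contributes +6 360 069 mm⁴
  hole: d = -39.084 mm → contributes −43 253 mm⁴
Total I = 16 687 182 mm⁴.

Ix ≈ 1.67 × 10⁷ mm⁴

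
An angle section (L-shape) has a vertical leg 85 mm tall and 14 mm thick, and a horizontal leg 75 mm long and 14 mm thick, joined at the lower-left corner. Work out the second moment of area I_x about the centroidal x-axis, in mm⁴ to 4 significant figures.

I_x ≈ 1.357 × 10⁶ mm⁴

Decompose the section into non-overlapping parts with the origin at the bottom-left of its bounding rectangle.
Vertical leg: 14 × 85, A = 1 190 mm², y = 42.5 mm, Ī = 716 479 mm⁴.
Horizontal leg (remainder): 61 × 14, A = 854 mm², y = 7 mm, Ī = 13948.7 mm⁴.
Centroid: ȳ = ΣA·y / ΣA = 27.6678 mm.
Transfer each piece to the centroidal x-axis using Ī + A·d² with d = y − 27.6678:
  vertical leg: d = 14.8322 mm → contributes +978 272 mm⁴
  horizontal leg (remainder): d = -20.6678 mm → contributes +378 742 mm⁴
Total I = 1 357 014 mm⁴.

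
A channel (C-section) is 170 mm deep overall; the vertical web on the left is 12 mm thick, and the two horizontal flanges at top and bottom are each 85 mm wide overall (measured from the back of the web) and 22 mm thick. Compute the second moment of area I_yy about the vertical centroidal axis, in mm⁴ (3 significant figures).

I_yy ≈ 3.70 × 10⁶ mm⁴

Split into non-overlapping primitives; take the origin at the lower-left of the bounding box.
Web: 12 × 170, A = 2 040 mm², x = 6 mm, Ī = 24 480 mm⁴.
Top flange (beyond web): 73 × 22, A = 1 606 mm², x = 48.5 mm, Ī = 713 198 mm⁴.
Bottom flange (beyond web): 73 × 22, A = 1 606 mm², x = 48.5 mm, Ī = 713 198 mm⁴.
Centroid: x̄ = ΣA·x / ΣA = 31.992 mm.
Transfer each piece to the vertical centroidal axis using Ī + A·d² with d = x − 31.992:
  web: d = -25.992 mm → contributes +1 402 672 mm⁴
  top flange (beyond web): d = 16.508 mm → contributes +1 150 855 mm⁴
  bottom flange (beyond web): d = 16.508 mm → contributes +1 150 855 mm⁴
Total I = 3 704 382 mm⁴.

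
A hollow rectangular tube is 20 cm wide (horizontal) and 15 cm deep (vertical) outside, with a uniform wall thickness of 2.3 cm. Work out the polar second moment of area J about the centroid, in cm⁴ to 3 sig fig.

J ≈ 1.10 × 10⁴ cm⁴

Treat the section as a set of non-overlapping primitives; coordinates are from the bounding-box lower-left.
Outer rectangle: 20 × 15, A = 300 cm², y = 7.5 cm, Ī = 5 625 cm⁴.
Inner void (subtracted): 15.4 × 10.4, A = 160.16 cm², y = 7.5 cm, Ī = 1443.6 cm⁴.
By symmetry the centroid is at mid-height, ȳ = 7.5 cm.
All pieces are centred on the centroidal x-axis, so I = ΣĪ (holes subtracted) = 4181.4 cm⁴.
Repeating about the centroidal y-axis gives I_y = 6834.7 cm⁴.
Polar second moment: J = I_x + I_y = 11 016 cm⁴.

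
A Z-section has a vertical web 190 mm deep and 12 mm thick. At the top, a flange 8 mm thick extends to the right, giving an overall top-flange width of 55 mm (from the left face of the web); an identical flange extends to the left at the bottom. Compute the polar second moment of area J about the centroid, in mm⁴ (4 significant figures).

J ≈ 1.321 × 10⁷ mm⁴

Treat the section as a set of non-overlapping primitives; coordinates are from the bounding-box lower-left.
Web: 12 × 190, A = 2 280 mm², y = 95 mm, Ī = 6 859 000 mm⁴.
Top flange (beyond web): 43 × 8, A = 344 mm², y = 186 mm, Ī = 1834.67 mm⁴.
Bottom flange (beyond web): 43 × 8, A = 344 mm², y = 4 mm, Ī = 1834.67 mm⁴.
Centroid: ȳ = ΣA·y / ΣA = 95 mm.
Transfer each piece to the centroidal x-axis using Ī + A·d² with d = y − 95:
  web: d = 0 mm → contributes +6 859 000 mm⁴
  top flange (beyond web): d = 91 mm → contributes +2 850 499 mm⁴
  bottom flange (beyond web): d = -91 mm → contributes +2 850 499 mm⁴
Total I = 12 559 997 mm⁴.
For the y-axis: x̄ = 49 mm.
Repeating about the centroidal y-axis gives I_y = 653 669 mm⁴.
Polar second moment: J = I_x + I_y = 13 213 667 mm⁴.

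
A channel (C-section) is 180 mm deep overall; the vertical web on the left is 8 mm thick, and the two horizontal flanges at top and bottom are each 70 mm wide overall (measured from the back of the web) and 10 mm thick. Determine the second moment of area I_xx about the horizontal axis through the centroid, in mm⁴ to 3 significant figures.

I_xx ≈ 1.29 × 10⁷ mm⁴

Decompose the section into non-overlapping parts with the origin at the bottom-left of its bounding rectangle.
Web: 8 × 180, A = 1 440 mm², y = 90 mm, Ī = 3 888 000 mm⁴.
Top flange (beyond web): 62 × 10, A = 620 mm², y = 175 mm, Ī = 5166.7 mm⁴.
Bottom flange (beyond web): 62 × 10, A = 620 mm², y = 5 mm, Ī = 5166.7 mm⁴.
By symmetry the centroid is at mid-height, ȳ = 90 mm.
Transfer each piece to the horizontal axis through the centroid using Ī + A·d² with d = y − 90:
  web: d = 0 mm → contributes +3 888 000 mm⁴
  top flange (beyond web): d = 85 mm → contributes +4 484 667 mm⁴
  bottom flange (beyond web): d = -85 mm → contributes +4 484 667 mm⁴
Total I = 12 857 333 mm⁴.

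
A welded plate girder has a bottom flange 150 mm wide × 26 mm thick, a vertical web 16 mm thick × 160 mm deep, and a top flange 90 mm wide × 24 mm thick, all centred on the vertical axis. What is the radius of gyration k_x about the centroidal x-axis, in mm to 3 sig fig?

k_x ≈ 79.6 mm

Treat the section as a set of non-overlapping primitives; coordinates are from the bounding-box lower-left.
Bottom plate: 150 × 26, A = 3 900 mm², y = 13 mm, Ī = 219 700 mm⁴.
Web plate: 16 × 160, A = 2 560 mm², y = 106 mm, Ī = 5 461 333 mm⁴.
Top plate: 90 × 24, A = 2 160 mm², y = 198 mm, Ī = 103 680 mm⁴.
Centroid: ȳ = ΣA·y / ΣA = 86.977 mm.
Transfer each piece to the centroidal x-axis using Ī + A·d² with d = y − 86.977:
  bottom plate: d = -73.977 mm → contributes +21 562 710 mm⁴
  web plate: d = 19.023 mm → contributes +6 387 752 mm⁴
  top plate: d = 111.02 mm → contributes +26 728 167 mm⁴
Total I = 54 678 629 mm⁴.
Radius of gyration: k = √(I/A) = √(54 678 629 / 8 620) = 79.644 mm.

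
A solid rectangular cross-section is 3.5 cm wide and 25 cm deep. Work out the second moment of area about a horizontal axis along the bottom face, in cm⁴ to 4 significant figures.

I_base ≈ 1.823 × 10⁴ cm⁴

The section: 3.5 × 25, A = 87.5 cm², y = 12.5 cm, Ī = 4557.29 cm⁴.
Transfer it to the bottom edge using Ī + A·d² with d = y − 0:
  the section: d = 12.5 cm → contributes +18229.2 cm⁴
Total I = 18229.2 cm⁴.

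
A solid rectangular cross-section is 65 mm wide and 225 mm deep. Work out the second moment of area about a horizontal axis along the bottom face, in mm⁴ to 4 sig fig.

I_base ≈ 2.468 × 10⁸ mm⁴

The section: 65 × 225, A = 14 625 mm², y = 112.5 mm, Ī = 61 699 219 mm⁴.
Transfer it to a horizontal axis along the bottom face using Ī + A·d² with d = y − 0:
  the section: d = 112.5 mm → contributes +246 796 875 mm⁴
Total I = 246 796 875 mm⁴.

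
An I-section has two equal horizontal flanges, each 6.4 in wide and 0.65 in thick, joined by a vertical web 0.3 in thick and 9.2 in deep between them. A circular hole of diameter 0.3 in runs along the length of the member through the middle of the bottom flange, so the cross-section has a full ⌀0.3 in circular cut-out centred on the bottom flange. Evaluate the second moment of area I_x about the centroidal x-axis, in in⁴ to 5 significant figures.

I_x ≈ 219.84 in⁴

Split into non-overlapping primitives; take the origin at the lower-left of the bounding box.
Bottom flange: 6.4 × 0.65, A = 4.16 in², y = 0.325 in, Ī = 0.1464667 in⁴.
Web: 0.3 × 9.2, A = 2.76 in², y = 5.25 in, Ī = 19.4672 in⁴.
Top flange: 6.4 × 0.65, A = 4.16 in², y = 10.175 in, Ī = 0.1464667 in⁴.
Hole (subtracted): ⌀0.3, A = 0.07068583 in², y = 0.325 in, Ī = 0.0003976078 in⁴.
Centroid: ȳ = ΣA·y / ΣA = 5.281621 in.
Transfer each piece to the centroidal x-axis using Ī + A·d² with d = y − 5.281621:
  bottom flange: d = -4.956621 in → contributes +102.3497 in⁴
  web: d = -0.0316212 in → contributes +19.46996 in⁴
  top flange: d = 4.893379 in → contributes +99.75832 in⁴
  hole: d = -4.956621 in → contributes −1.737014 in⁴
Total I = 219.841 in⁴.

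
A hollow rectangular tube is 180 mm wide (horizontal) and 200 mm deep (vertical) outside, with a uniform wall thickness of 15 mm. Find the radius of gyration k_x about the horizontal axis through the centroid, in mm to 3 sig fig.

Break the section into simple shapes (no overlaps), measuring from the bottom-left corner of the bounding box.
Outer rectangle: 180 × 200, A = 36 000 mm², y = 100 mm, Ī = 120 000 000 mm⁴.
Inner void (subtracted): 150 × 170, A = 25 500 mm², y = 100 mm, Ī = 61 412 500 mm⁴.
By symmetry the centroid is at mid-height, ȳ = 100 mm.
All pieces are centred on the horizontal axis through the centroid, so I = ΣĪ (holes subtracted) = 58 587 500 mm⁴.
Radius of gyration: k = √(I/A) = √(58 587 500 / 10 500) = 74.698 mm.

k_x ≈ 74.7 mm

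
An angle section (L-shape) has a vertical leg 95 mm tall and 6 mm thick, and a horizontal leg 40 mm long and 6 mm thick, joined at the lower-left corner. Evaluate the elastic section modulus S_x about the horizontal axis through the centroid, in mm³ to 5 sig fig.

S_x ≈ 1.2271 × 10⁴ mm³

Break the section into simple shapes (no overlaps), measuring from the bottom-left corner of the bounding box.
Vertical leg: 6 × 95, A = 570 mm², y = 47.5 mm, Ī = 428687.5 mm⁴.
Horizontal leg (remainder): 34 × 6, A = 204 mm², y = 3 mm, Ī = 612 mm⁴.
Centroid: ȳ = ΣA·y / ΣA = 35.77132 mm.
Transfer each piece to the horizontal axis through the centroid using Ī + A·d² with d = y − 35.77132:
  vertical leg: d = 11.72868 mm → contributes +507097.8 mm⁴
  horizontal leg (remainder): d = -32.77132 mm → contributes +219699.7 mm⁴
Total I = 726797.5 mm⁴.
Extreme fibre distance c = 59.22868 mm; S = I/c = 12271.04 mm³.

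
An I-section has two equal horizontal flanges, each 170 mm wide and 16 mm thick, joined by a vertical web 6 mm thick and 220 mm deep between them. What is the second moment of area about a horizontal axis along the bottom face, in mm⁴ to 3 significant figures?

Decompose the section into non-overlapping parts with the origin at the bottom-left of its bounding rectangle.
Bottom flange: 170 × 16, A = 2 720 mm², y = 8 mm, Ī = 58 027 mm⁴.
Web: 6 × 220, A = 1 320 mm², y = 126 mm, Ī = 5 324 000 mm⁴.
Top flange: 170 × 16, A = 2 720 mm², y = 244 mm, Ī = 58 027 mm⁴.
Transfer each piece to the base of the section using Ī + A·d² with d = y − 0:
  bottom flange: d = 8 mm → contributes +232 107 mm⁴
  web: d = 126 mm → contributes +26 280 320 mm⁴
  top flange: d = 244 mm → contributes +161 995 947 mm⁴
Total I = 188 508 373 mm⁴.

I_base ≈ 1.89 × 10⁸ mm⁴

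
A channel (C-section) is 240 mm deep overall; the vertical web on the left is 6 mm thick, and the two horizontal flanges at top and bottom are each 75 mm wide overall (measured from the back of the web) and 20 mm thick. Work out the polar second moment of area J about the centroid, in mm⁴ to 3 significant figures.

J ≈ 4.28 × 10⁷ mm⁴

Decompose the section into non-overlapping parts with the origin at the bottom-left of its bounding rectangle.
Web: 6 × 240, A = 1 440 mm², y = 120 mm, Ī = 6 912 000 mm⁴.
Top flange (beyond web): 69 × 20, A = 1 380 mm², y = 230 mm, Ī = 46 000 mm⁴.
Bottom flange (beyond web): 69 × 20, A = 1 380 mm², y = 10 mm, Ī = 46 000 mm⁴.
By symmetry the centroid is at mid-height, ȳ = 120 mm.
Transfer each piece to the centroidal x-axis using Ī + A·d² with d = y − 120:
  web: d = 0 mm → contributes +6 912 000 mm⁴
  top flange (beyond web): d = 110 mm → contributes +16 744 000 mm⁴
  bottom flange (beyond web): d = -110 mm → contributes +16 744 000 mm⁴
Total I = 40 400 000 mm⁴.
For the y-axis: x̄ = 27.643 mm.
Repeating about the centroidal y-axis gives I_y = 2 430 064 mm⁴.
Polar second moment: J = I_x + I_y = 42 830 064 mm⁴.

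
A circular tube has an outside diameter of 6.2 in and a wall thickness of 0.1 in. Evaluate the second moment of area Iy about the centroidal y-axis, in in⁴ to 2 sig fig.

Iy ≈ 8.9 in⁴

Split into non-overlapping primitives; take the origin at the lower-left of the bounding box.
Outer circle: ⌀6.2, A = 30.19 in², x = 3.1 in, Ī = 72.53 in⁴.
Bore (subtracted): ⌀6, A = 28.27 in², x = 3.1 in, Ī = 63.62 in⁴.
By symmetry the centroid is at mid-width, x̄ = 3.1 in.
All pieces are centred on the centroidal y-axis, so I = ΣĪ (holes subtracted) = 8.916 in⁴.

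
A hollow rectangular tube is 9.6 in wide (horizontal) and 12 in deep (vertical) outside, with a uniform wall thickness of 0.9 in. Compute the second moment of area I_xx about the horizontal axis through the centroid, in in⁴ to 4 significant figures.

Break the section into simple shapes (no overlaps), measuring from the bottom-left corner of the bounding box.
Outer rectangle: 9.6 × 12, A = 115.2 in², y = 6 in, Ī = 1382.4 in⁴.
Inner void (subtracted): 7.8 × 10.2, A = 79.56 in², y = 6 in, Ī = 689.785 in⁴.
By symmetry the centroid is at mid-height, ȳ = 6 in.
All pieces are centred on the horizontal axis through the centroid, so I = ΣĪ (holes subtracted) = 692.615 in⁴.

I_xx ≈ 692.6 in⁴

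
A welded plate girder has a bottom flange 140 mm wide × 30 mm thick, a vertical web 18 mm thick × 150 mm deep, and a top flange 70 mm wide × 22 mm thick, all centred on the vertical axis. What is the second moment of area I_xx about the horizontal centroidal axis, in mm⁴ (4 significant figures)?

I_xx ≈ 4.370 × 10⁷ mm⁴

Break the section into simple shapes (no overlaps), measuring from the bottom-left corner of the bounding box.
Bottom plate: 140 × 30, A = 4 200 mm², y = 15 mm, Ī = 315 000 mm⁴.
Web plate: 18 × 150, A = 2 700 mm², y = 105 mm, Ī = 5 062 500 mm⁴.
Top plate: 70 × 22, A = 1 540 mm², y = 191 mm, Ī = 62113.3 mm⁴.
Centroid: ȳ = ΣA·y / ΣA = 75.9052 mm.
Transfer each piece to the horizontal centroidal axis using Ī + A·d² with d = y − 75.9052:
  bottom plate: d = -60.9052 mm → contributes +15 894 669 mm⁴
  web plate: d = 29.0948 mm → contributes +7 348 068 mm⁴
  top plate: d = 115.095 mm → contributes +20 462 201 mm⁴
Total I = 43 704 938 mm⁴.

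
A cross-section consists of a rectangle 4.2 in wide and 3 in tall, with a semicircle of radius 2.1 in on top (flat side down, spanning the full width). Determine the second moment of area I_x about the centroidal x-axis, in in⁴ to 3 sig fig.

Decompose the section into non-overlapping parts with the origin at the bottom-left of its bounding rectangle.
Rectangular body: 4.2 × 3, A = 12.6 in², y = 1.5 in, Ī = 9.45 in⁴.
Semicircular cap: semicircle r = 2.1, A = 6.9272 in², y = 3.8913 in, Ī = 2.1346 in⁴.
Centroid: ȳ = ΣA·y / ΣA = 2.3483 in.
Transfer each piece to the centroidal x-axis using Ī + A·d² with d = y − 2.3483:
  rectangular body: d = -0.84829 in → contributes +18.517 in⁴
  semicircular cap: d = 1.543 in → contributes +18.627 in⁴
Total I = 37.144 in⁴.

I_x ≈ 37.1 in⁴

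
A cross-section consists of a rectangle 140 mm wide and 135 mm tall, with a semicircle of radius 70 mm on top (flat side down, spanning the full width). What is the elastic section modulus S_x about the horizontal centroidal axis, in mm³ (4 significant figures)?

S_x ≈ 7.591 × 10⁵ mm³

Treat the section as a set of non-overlapping primitives; coordinates are from the bounding-box lower-left.
Rectangular body: 140 × 135, A = 18 900 mm², y = 67.5 mm, Ī = 28 704 375 mm⁴.
Semicircular cap: semicircle r = 70, A = 7696.9 mm², y = 164.709 mm, Ī = 2 635 265 mm⁴.
Centroid: ȳ = ΣA·y / ΣA = 95.6314 mm.
Transfer each piece to the horizontal centroidal axis using Ī + A·d² with d = y − 95.6314:
  rectangular body: d = -28.1314 mm → contributes +43 661 354 mm⁴
  semicircular cap: d = 69.0775 mm → contributes +39 362 625 mm⁴
Total I = 83 023 979 mm⁴.
Extreme fibre distance c = 109.369 mm; S = I/c = 759 121 mm³.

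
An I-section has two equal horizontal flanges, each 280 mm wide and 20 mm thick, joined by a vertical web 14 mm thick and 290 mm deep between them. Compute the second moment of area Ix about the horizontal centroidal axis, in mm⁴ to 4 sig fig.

Break the section into simple shapes (no overlaps), measuring from the bottom-left corner of the bounding box.
Bottom flange: 280 × 20, A = 5 600 mm², y = 10 mm, Ī = 186 667 mm⁴.
Web: 14 × 290, A = 4 060 mm², y = 165 mm, Ī = 28 453 833 mm⁴.
Top flange: 280 × 20, A = 5 600 mm², y = 320 mm, Ī = 186 667 mm⁴.
By symmetry the centroid is at mid-height, ȳ = 165 mm.
Transfer each piece to the horizontal centroidal axis using Ī + A·d² with d = y − 165:
  bottom flange: d = -155 mm → contributes +134 726 667 mm⁴
  web: d = 0 mm → contributes +28 453 833 mm⁴
  top flange: d = 155 mm → contributes +134 726 667 mm⁴
Total I = 297 907 167 mm⁴.

Ix ≈ 2.979 × 10⁸ mm⁴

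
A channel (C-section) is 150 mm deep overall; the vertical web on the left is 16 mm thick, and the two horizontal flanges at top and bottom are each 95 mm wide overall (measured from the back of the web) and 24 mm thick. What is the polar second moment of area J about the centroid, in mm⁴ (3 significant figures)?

Decompose the section into non-overlapping parts with the origin at the bottom-left of its bounding rectangle.
Web: 16 × 150, A = 2 400 mm², y = 75 mm, Ī = 4 500 000 mm⁴.
Top flange (beyond web): 79 × 24, A = 1 896 mm², y = 138 mm, Ī = 91 008 mm⁴.
Bottom flange (beyond web): 79 × 24, A = 1 896 mm², y = 12 mm, Ī = 91 008 mm⁴.
By symmetry the centroid is at mid-height, ȳ = 75 mm.
Transfer each piece to the centroidal x-axis using Ī + A·d² with d = y − 75:
  web: d = 0 mm → contributes +4 500 000 mm⁴
  top flange (beyond web): d = 63 mm → contributes +7 616 232 mm⁴
  bottom flange (beyond web): d = -63 mm → contributes +7 616 232 mm⁴
Total I = 19 732 464 mm⁴.
For the y-axis: x̄ = 37.089 mm.
Repeating about the centroidal y-axis gives I_y = 5 339 519 mm⁴.
Polar second moment: J = I_x + I_y = 25 071 983 mm⁴.

J ≈ 2.51 × 10⁷ mm⁴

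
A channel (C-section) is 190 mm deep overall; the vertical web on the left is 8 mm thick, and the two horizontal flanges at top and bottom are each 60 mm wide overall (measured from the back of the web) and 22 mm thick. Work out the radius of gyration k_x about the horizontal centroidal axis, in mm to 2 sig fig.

k_x ≈ 74 mm

Decompose the section into non-overlapping parts with the origin at the bottom-left of its bounding rectangle.
Web: 8 × 190, A = 1 520 mm², y = 95 mm, Ī = 4 572 667 mm⁴.
Top flange (beyond web): 52 × 22, A = 1 144 mm², y = 179 mm, Ī = 46 141 mm⁴.
Bottom flange (beyond web): 52 × 22, A = 1 144 mm², y = 11 mm, Ī = 46 141 mm⁴.
By symmetry the centroid is at mid-height, ȳ = 95 mm.
Transfer each piece to the horizontal centroidal axis using Ī + A·d² with d = y − 95:
  web: d = 0 mm → contributes +4 572 667 mm⁴
  top flange (beyond web): d = 84 mm → contributes +8 118 205 mm⁴
  bottom flange (beyond web): d = -84 mm → contributes +8 118 205 mm⁴
Total I = 20 809 077 mm⁴.
Radius of gyration: k = √(I/A) = √(20 809 077 / 3 808) = 73.92 mm.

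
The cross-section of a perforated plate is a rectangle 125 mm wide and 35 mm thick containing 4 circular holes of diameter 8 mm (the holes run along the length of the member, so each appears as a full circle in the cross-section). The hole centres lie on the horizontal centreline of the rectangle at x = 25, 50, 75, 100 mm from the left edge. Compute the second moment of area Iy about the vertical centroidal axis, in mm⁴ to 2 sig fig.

Treat the section as a set of non-overlapping primitives; coordinates are from the bounding-box lower-left.
Plate: 125 × 35, A = 4 375 mm², x = 62.5 mm, Ī = 5 696 615 mm⁴.
Hole 1 (subtracted): ⌀8, A = 50.27 mm², x = 25 mm, Ī = 201.1 mm⁴.
Hole 2 (subtracted): ⌀8, A = 50.27 mm², x = 50 mm, Ī = 201.1 mm⁴.
Hole 3 (subtracted): ⌀8, A = 50.27 mm², x = 75 mm, Ī = 201.1 mm⁴.
Hole 4 (subtracted): ⌀8, A = 50.27 mm², x = 100 mm, Ī = 201.1 mm⁴.
By symmetry the centroid is at mid-width, x̄ = 62.5 mm.
Transfer each piece to the vertical centroidal axis using Ī + A·d² with d = x − 62.5:
  plate: d = 0 mm → contributes +5 696 615 mm⁴
  hole 1: d = -37.5 mm → contributes −70 887 mm⁴
  hole 2: d = -12.5 mm → contributes −8 055 mm⁴
  hole 3: d = 12.5 mm → contributes −8 055 mm⁴
  hole 4: d = 37.5 mm → contributes −70 887 mm⁴
Total I = 5 538 731 mm⁴.

Iy ≈ 5.5 × 10⁶ mm⁴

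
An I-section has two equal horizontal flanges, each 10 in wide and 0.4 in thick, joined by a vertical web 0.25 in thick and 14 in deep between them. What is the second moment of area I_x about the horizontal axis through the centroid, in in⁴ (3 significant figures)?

I_x ≈ 472 in⁴

Decompose the section into non-overlapping parts with the origin at the bottom-left of its bounding rectangle.
Bottom flange: 10 × 0.4, A = 4 in², y = 0.2 in, Ī = 0.053333 in⁴.
Web: 0.25 × 14, A = 3.5 in², y = 7.4 in, Ī = 57.167 in⁴.
Top flange: 10 × 0.4, A = 4 in², y = 14.6 in, Ī = 0.053333 in⁴.
By symmetry the centroid is at mid-height, ȳ = 7.4 in.
Transfer each piece to the horizontal axis through the centroid using Ī + A·d² with d = y − 7.4:
  bottom flange: d = -7.2 in → contributes +207.41 in⁴
  web: d = 0 in → contributes +57.167 in⁴
  top flange: d = 7.2 in → contributes +207.41 in⁴
Total I = 471.99 in⁴.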